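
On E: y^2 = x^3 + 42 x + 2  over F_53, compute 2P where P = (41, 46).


Doubling: s = (3 x1^2 + a) / (2 y1)
s = (3*41^2 + 42) / (2*46) mod 53 = 4
x3 = s^2 - 2 x1 mod 53 = 4^2 - 2*41 = 40
y3 = s (x1 - x3) - y1 mod 53 = 4 * (41 - 40) - 46 = 11

2P = (40, 11)


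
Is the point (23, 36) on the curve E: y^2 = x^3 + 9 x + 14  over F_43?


Check whether y^2 = x^3 + 9 x + 14 (mod 43) for (x, y) = (23, 36).
LHS: y^2 = 36^2 mod 43 = 6
RHS: x^3 + 9 x + 14 = 23^3 + 9*23 + 14 mod 43 = 4
LHS != RHS

No, not on the curve


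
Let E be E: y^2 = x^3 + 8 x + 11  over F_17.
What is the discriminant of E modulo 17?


4 a^3 + 27 b^2 = 4*8^3 + 27*11^2 = 2048 + 3267 = 5315
Delta = -16 * (5315) = -85040
Delta mod 17 = 11

Delta = 11 (mod 17)


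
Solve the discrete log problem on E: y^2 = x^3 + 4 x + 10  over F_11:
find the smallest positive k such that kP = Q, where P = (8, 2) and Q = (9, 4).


Enumerate multiples of P until we hit Q = (9, 4):
  1P = (8, 2)
  2P = (9, 4)
Match found at i = 2.

k = 2


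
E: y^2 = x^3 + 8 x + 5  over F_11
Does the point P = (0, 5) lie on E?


Check whether y^2 = x^3 + 8 x + 5 (mod 11) for (x, y) = (0, 5).
LHS: y^2 = 5^2 mod 11 = 3
RHS: x^3 + 8 x + 5 = 0^3 + 8*0 + 5 mod 11 = 5
LHS != RHS

No, not on the curve


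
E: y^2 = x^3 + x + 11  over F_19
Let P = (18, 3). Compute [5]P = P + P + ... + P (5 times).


k = 5 = 101_2 (binary, LSB first: 101)
Double-and-add from P = (18, 3):
  bit 0 = 1: acc = O + (18, 3) = (18, 3)
  bit 1 = 0: acc unchanged = (18, 3)
  bit 2 = 1: acc = (18, 3) + (16, 0) = (11, 17)

5P = (11, 17)


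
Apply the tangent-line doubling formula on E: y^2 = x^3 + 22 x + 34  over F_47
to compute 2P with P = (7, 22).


Doubling: s = (3 x1^2 + a) / (2 y1)
s = (3*7^2 + 22) / (2*22) mod 47 = 22
x3 = s^2 - 2 x1 mod 47 = 22^2 - 2*7 = 0
y3 = s (x1 - x3) - y1 mod 47 = 22 * (7 - 0) - 22 = 38

2P = (0, 38)


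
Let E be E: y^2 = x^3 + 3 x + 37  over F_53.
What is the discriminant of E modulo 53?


4 a^3 + 27 b^2 = 4*3^3 + 27*37^2 = 108 + 36963 = 37071
Delta = -16 * (37071) = -593136
Delta mod 53 = 40

Delta = 40 (mod 53)


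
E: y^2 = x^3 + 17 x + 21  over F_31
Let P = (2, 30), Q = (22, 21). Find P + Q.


P != Q, so use the chord formula.
s = (y2 - y1) / (x2 - x1) = (22) / (20) mod 31 = 29
x3 = s^2 - x1 - x2 mod 31 = 29^2 - 2 - 22 = 11
y3 = s (x1 - x3) - y1 mod 31 = 29 * (2 - 11) - 30 = 19

P + Q = (11, 19)


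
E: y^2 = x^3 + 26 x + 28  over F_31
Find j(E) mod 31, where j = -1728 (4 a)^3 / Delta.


Delta = -16(4 a^3 + 27 b^2) mod 31 = 20
-1728 * (4 a)^3 = -1728 * (4*26)^3 mod 31 = 15
j = 15 * 20^(-1) mod 31 = 24

j = 24 (mod 31)


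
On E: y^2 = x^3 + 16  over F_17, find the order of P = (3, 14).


Compute successive multiples of P until we hit O:
  1P = (3, 14)
  2P = (10, 9)
  3P = (0, 13)
  4P = (16, 10)
  5P = (16, 7)
  6P = (0, 4)
  7P = (10, 8)
  8P = (3, 3)
  ... (continuing to 9P)
  9P = O

ord(P) = 9


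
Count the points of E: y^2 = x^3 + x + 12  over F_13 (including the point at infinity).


For each x in F_13, count y with y^2 = x^3 + 1 x + 12 mod 13:
  x = 0: RHS = 12, y in [5, 8]  -> 2 point(s)
  x = 1: RHS = 1, y in [1, 12]  -> 2 point(s)
  x = 2: RHS = 9, y in [3, 10]  -> 2 point(s)
  x = 3: RHS = 3, y in [4, 9]  -> 2 point(s)
  x = 5: RHS = 12, y in [5, 8]  -> 2 point(s)
  x = 6: RHS = 0, y in [0]  -> 1 point(s)
  x = 8: RHS = 12, y in [5, 8]  -> 2 point(s)
  x = 9: RHS = 9, y in [3, 10]  -> 2 point(s)
  x = 12: RHS = 10, y in [6, 7]  -> 2 point(s)
Affine points: 17. Add the point at infinity: total = 18.

#E(F_13) = 18


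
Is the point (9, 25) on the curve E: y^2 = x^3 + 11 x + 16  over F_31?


Check whether y^2 = x^3 + 11 x + 16 (mod 31) for (x, y) = (9, 25).
LHS: y^2 = 25^2 mod 31 = 5
RHS: x^3 + 11 x + 16 = 9^3 + 11*9 + 16 mod 31 = 7
LHS != RHS

No, not on the curve


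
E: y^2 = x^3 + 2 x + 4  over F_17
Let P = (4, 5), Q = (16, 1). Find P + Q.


P != Q, so use the chord formula.
s = (y2 - y1) / (x2 - x1) = (13) / (12) mod 17 = 11
x3 = s^2 - x1 - x2 mod 17 = 11^2 - 4 - 16 = 16
y3 = s (x1 - x3) - y1 mod 17 = 11 * (4 - 16) - 5 = 16

P + Q = (16, 16)


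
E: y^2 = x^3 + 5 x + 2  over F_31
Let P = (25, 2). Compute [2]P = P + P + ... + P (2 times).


k = 2 = 10_2 (binary, LSB first: 01)
Double-and-add from P = (25, 2):
  bit 0 = 0: acc unchanged = O
  bit 1 = 1: acc = O + (6, 0) = (6, 0)

2P = (6, 0)


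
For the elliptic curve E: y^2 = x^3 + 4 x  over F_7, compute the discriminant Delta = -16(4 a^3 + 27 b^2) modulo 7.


4 a^3 + 27 b^2 = 4*4^3 + 27*0^2 = 256 + 0 = 256
Delta = -16 * (256) = -4096
Delta mod 7 = 6

Delta = 6 (mod 7)


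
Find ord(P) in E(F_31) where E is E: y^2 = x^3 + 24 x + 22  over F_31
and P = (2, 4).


Compute successive multiples of P until we hit O:
  1P = (2, 4)
  2P = (24, 21)
  3P = (30, 11)
  4P = (1, 4)
  5P = (28, 27)
  6P = (11, 25)
  7P = (20, 16)
  8P = (6, 14)
  ... (continuing to 17P)
  17P = O

ord(P) = 17


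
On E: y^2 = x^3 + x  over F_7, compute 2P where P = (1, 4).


Doubling: s = (3 x1^2 + a) / (2 y1)
s = (3*1^2 + 1) / (2*4) mod 7 = 4
x3 = s^2 - 2 x1 mod 7 = 4^2 - 2*1 = 0
y3 = s (x1 - x3) - y1 mod 7 = 4 * (1 - 0) - 4 = 0

2P = (0, 0)


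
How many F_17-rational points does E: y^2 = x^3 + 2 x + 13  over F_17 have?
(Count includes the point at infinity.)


For each x in F_17, count y with y^2 = x^3 + 2 x + 13 mod 17:
  x = 0: RHS = 13, y in [8, 9]  -> 2 point(s)
  x = 1: RHS = 16, y in [4, 13]  -> 2 point(s)
  x = 2: RHS = 8, y in [5, 12]  -> 2 point(s)
  x = 4: RHS = 0, y in [0]  -> 1 point(s)
  x = 7: RHS = 13, y in [8, 9]  -> 2 point(s)
  x = 10: RHS = 13, y in [8, 9]  -> 2 point(s)
  x = 13: RHS = 9, y in [3, 14]  -> 2 point(s)
  x = 15: RHS = 1, y in [1, 16]  -> 2 point(s)
Affine points: 15. Add the point at infinity: total = 16.

#E(F_17) = 16


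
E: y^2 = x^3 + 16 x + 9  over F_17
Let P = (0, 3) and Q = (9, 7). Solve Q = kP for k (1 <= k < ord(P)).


Enumerate multiples of P until we hit Q = (9, 7):
  1P = (0, 3)
  2P = (9, 7)
Match found at i = 2.

k = 2


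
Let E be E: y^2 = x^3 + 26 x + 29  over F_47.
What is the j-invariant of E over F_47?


Delta = -16(4 a^3 + 27 b^2) mod 47 = 32
-1728 * (4 a)^3 = -1728 * (4*26)^3 mod 47 = 2
j = 2 * 32^(-1) mod 47 = 3

j = 3 (mod 47)


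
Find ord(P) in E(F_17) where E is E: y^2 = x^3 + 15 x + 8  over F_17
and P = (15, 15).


Compute successive multiples of P until we hit O:
  1P = (15, 15)
  2P = (6, 5)
  3P = (5, 15)
  4P = (14, 2)
  5P = (4, 9)
  6P = (16, 3)
  7P = (11, 5)
  8P = (10, 6)
  ... (continuing to 19P)
  19P = O

ord(P) = 19


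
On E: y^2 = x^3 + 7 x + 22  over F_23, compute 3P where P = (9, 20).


k = 3 = 11_2 (binary, LSB first: 11)
Double-and-add from P = (9, 20):
  bit 0 = 1: acc = O + (9, 20) = (9, 20)
  bit 1 = 1: acc = (9, 20) + (11, 2) = (15, 11)

3P = (15, 11)


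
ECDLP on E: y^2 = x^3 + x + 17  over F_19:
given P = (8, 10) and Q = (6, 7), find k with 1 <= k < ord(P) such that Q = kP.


Enumerate multiples of P until we hit Q = (6, 7):
  1P = (8, 10)
  2P = (12, 16)
  3P = (6, 12)
  4P = (6, 7)
Match found at i = 4.

k = 4


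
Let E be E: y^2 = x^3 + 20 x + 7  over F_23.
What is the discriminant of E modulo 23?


4 a^3 + 27 b^2 = 4*20^3 + 27*7^2 = 32000 + 1323 = 33323
Delta = -16 * (33323) = -533168
Delta mod 23 = 18

Delta = 18 (mod 23)


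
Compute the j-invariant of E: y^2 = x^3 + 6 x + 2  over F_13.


Delta = -16(4 a^3 + 27 b^2) mod 13 = 9
-1728 * (4 a)^3 = -1728 * (4*6)^3 mod 13 = 5
j = 5 * 9^(-1) mod 13 = 2

j = 2 (mod 13)


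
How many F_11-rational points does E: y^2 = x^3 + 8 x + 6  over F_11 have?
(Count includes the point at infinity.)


For each x in F_11, count y with y^2 = x^3 + 8 x + 6 mod 11:
  x = 1: RHS = 4, y in [2, 9]  -> 2 point(s)
  x = 4: RHS = 3, y in [5, 6]  -> 2 point(s)
  x = 7: RHS = 9, y in [3, 8]  -> 2 point(s)
  x = 9: RHS = 4, y in [2, 9]  -> 2 point(s)
Affine points: 8. Add the point at infinity: total = 9.

#E(F_11) = 9


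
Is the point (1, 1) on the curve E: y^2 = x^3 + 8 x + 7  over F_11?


Check whether y^2 = x^3 + 8 x + 7 (mod 11) for (x, y) = (1, 1).
LHS: y^2 = 1^2 mod 11 = 1
RHS: x^3 + 8 x + 7 = 1^3 + 8*1 + 7 mod 11 = 5
LHS != RHS

No, not on the curve


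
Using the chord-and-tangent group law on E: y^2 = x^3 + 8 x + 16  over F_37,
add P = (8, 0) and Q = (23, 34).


P != Q, so use the chord formula.
s = (y2 - y1) / (x2 - x1) = (34) / (15) mod 37 = 22
x3 = s^2 - x1 - x2 mod 37 = 22^2 - 8 - 23 = 9
y3 = s (x1 - x3) - y1 mod 37 = 22 * (8 - 9) - 0 = 15

P + Q = (9, 15)


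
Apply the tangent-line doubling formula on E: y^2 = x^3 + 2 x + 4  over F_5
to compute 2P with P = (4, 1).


Doubling: s = (3 x1^2 + a) / (2 y1)
s = (3*4^2 + 2) / (2*1) mod 5 = 0
x3 = s^2 - 2 x1 mod 5 = 0^2 - 2*4 = 2
y3 = s (x1 - x3) - y1 mod 5 = 0 * (4 - 2) - 1 = 4

2P = (2, 4)


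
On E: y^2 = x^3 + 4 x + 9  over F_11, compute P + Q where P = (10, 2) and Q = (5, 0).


P != Q, so use the chord formula.
s = (y2 - y1) / (x2 - x1) = (9) / (6) mod 11 = 7
x3 = s^2 - x1 - x2 mod 11 = 7^2 - 10 - 5 = 1
y3 = s (x1 - x3) - y1 mod 11 = 7 * (10 - 1) - 2 = 6

P + Q = (1, 6)


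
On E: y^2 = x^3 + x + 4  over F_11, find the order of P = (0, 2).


Compute successive multiples of P until we hit O:
  1P = (0, 2)
  2P = (9, 4)
  3P = (3, 1)
  4P = (2, 6)
  5P = (2, 5)
  6P = (3, 10)
  7P = (9, 7)
  8P = (0, 9)
  ... (continuing to 9P)
  9P = O

ord(P) = 9


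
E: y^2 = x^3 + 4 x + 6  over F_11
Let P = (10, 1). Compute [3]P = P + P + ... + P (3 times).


k = 3 = 11_2 (binary, LSB first: 11)
Double-and-add from P = (10, 1):
  bit 0 = 1: acc = O + (10, 1) = (10, 1)
  bit 1 = 1: acc = (10, 1) + (6, 2) = (4, 3)

3P = (4, 3)


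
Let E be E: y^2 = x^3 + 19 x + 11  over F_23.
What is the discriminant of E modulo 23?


4 a^3 + 27 b^2 = 4*19^3 + 27*11^2 = 27436 + 3267 = 30703
Delta = -16 * (30703) = -491248
Delta mod 23 = 9

Delta = 9 (mod 23)


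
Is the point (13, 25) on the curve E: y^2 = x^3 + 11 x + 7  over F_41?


Check whether y^2 = x^3 + 11 x + 7 (mod 41) for (x, y) = (13, 25).
LHS: y^2 = 25^2 mod 41 = 10
RHS: x^3 + 11 x + 7 = 13^3 + 11*13 + 7 mod 41 = 10
LHS = RHS

Yes, on the curve


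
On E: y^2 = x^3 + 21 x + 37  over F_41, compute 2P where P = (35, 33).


Doubling: s = (3 x1^2 + a) / (2 y1)
s = (3*35^2 + 21) / (2*33) mod 41 = 15
x3 = s^2 - 2 x1 mod 41 = 15^2 - 2*35 = 32
y3 = s (x1 - x3) - y1 mod 41 = 15 * (35 - 32) - 33 = 12

2P = (32, 12)


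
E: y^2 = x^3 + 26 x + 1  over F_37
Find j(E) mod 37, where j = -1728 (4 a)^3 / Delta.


Delta = -16(4 a^3 + 27 b^2) mod 37 = 22
-1728 * (4 a)^3 = -1728 * (4*26)^3 mod 37 = 1
j = 1 * 22^(-1) mod 37 = 32

j = 32 (mod 37)


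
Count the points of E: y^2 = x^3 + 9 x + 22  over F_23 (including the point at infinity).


For each x in F_23, count y with y^2 = x^3 + 9 x + 22 mod 23:
  x = 1: RHS = 9, y in [3, 20]  -> 2 point(s)
  x = 2: RHS = 2, y in [5, 18]  -> 2 point(s)
  x = 5: RHS = 8, y in [10, 13]  -> 2 point(s)
  x = 6: RHS = 16, y in [4, 19]  -> 2 point(s)
  x = 8: RHS = 8, y in [10, 13]  -> 2 point(s)
  x = 9: RHS = 4, y in [2, 21]  -> 2 point(s)
  x = 10: RHS = 8, y in [10, 13]  -> 2 point(s)
  x = 11: RHS = 3, y in [7, 16]  -> 2 point(s)
  x = 12: RHS = 18, y in [8, 15]  -> 2 point(s)
  x = 13: RHS = 13, y in [6, 17]  -> 2 point(s)
  x = 15: RHS = 13, y in [6, 17]  -> 2 point(s)
  x = 18: RHS = 13, y in [6, 17]  -> 2 point(s)
  x = 22: RHS = 12, y in [9, 14]  -> 2 point(s)
Affine points: 26. Add the point at infinity: total = 27.

#E(F_23) = 27


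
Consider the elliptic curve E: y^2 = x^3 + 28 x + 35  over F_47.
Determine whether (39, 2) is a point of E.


Check whether y^2 = x^3 + 28 x + 35 (mod 47) for (x, y) = (39, 2).
LHS: y^2 = 2^2 mod 47 = 4
RHS: x^3 + 28 x + 35 = 39^3 + 28*39 + 35 mod 47 = 4
LHS = RHS

Yes, on the curve


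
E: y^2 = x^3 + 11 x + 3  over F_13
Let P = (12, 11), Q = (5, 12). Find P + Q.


P != Q, so use the chord formula.
s = (y2 - y1) / (x2 - x1) = (1) / (6) mod 13 = 11
x3 = s^2 - x1 - x2 mod 13 = 11^2 - 12 - 5 = 0
y3 = s (x1 - x3) - y1 mod 13 = 11 * (12 - 0) - 11 = 4

P + Q = (0, 4)


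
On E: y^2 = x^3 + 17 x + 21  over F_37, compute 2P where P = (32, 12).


Doubling: s = (3 x1^2 + a) / (2 y1)
s = (3*32^2 + 17) / (2*12) mod 37 = 10
x3 = s^2 - 2 x1 mod 37 = 10^2 - 2*32 = 36
y3 = s (x1 - x3) - y1 mod 37 = 10 * (32 - 36) - 12 = 22

2P = (36, 22)


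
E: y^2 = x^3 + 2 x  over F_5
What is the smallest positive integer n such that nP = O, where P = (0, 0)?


Compute successive multiples of P until we hit O:
  1P = (0, 0)
  2P = O

ord(P) = 2


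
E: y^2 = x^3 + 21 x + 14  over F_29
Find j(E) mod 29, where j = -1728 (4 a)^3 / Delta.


Delta = -16(4 a^3 + 27 b^2) mod 29 = 6
-1728 * (4 a)^3 = -1728 * (4*21)^3 mod 29 = 24
j = 24 * 6^(-1) mod 29 = 4

j = 4 (mod 29)


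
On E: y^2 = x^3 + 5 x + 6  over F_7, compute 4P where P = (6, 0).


k = 4 = 100_2 (binary, LSB first: 001)
Double-and-add from P = (6, 0):
  bit 0 = 0: acc unchanged = O
  bit 1 = 0: acc unchanged = O
  bit 2 = 1: acc = O + O = O

4P = O


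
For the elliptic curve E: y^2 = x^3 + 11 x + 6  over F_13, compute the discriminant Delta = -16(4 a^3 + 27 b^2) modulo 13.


4 a^3 + 27 b^2 = 4*11^3 + 27*6^2 = 5324 + 972 = 6296
Delta = -16 * (6296) = -100736
Delta mod 13 = 1

Delta = 1 (mod 13)


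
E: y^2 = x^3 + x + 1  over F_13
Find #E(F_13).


For each x in F_13, count y with y^2 = x^3 + 1 x + 1 mod 13:
  x = 0: RHS = 1, y in [1, 12]  -> 2 point(s)
  x = 1: RHS = 3, y in [4, 9]  -> 2 point(s)
  x = 4: RHS = 4, y in [2, 11]  -> 2 point(s)
  x = 5: RHS = 1, y in [1, 12]  -> 2 point(s)
  x = 7: RHS = 0, y in [0]  -> 1 point(s)
  x = 8: RHS = 1, y in [1, 12]  -> 2 point(s)
  x = 10: RHS = 10, y in [6, 7]  -> 2 point(s)
  x = 11: RHS = 4, y in [2, 11]  -> 2 point(s)
  x = 12: RHS = 12, y in [5, 8]  -> 2 point(s)
Affine points: 17. Add the point at infinity: total = 18.

#E(F_13) = 18


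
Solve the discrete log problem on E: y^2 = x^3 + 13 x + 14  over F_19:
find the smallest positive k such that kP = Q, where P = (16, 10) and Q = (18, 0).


Enumerate multiples of P until we hit Q = (18, 0):
  1P = (16, 10)
  2P = (10, 2)
  3P = (18, 0)
Match found at i = 3.

k = 3


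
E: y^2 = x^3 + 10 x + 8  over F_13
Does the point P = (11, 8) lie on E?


Check whether y^2 = x^3 + 10 x + 8 (mod 13) for (x, y) = (11, 8).
LHS: y^2 = 8^2 mod 13 = 12
RHS: x^3 + 10 x + 8 = 11^3 + 10*11 + 8 mod 13 = 6
LHS != RHS

No, not on the curve


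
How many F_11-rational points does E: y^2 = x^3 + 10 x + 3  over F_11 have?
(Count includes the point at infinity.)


For each x in F_11, count y with y^2 = x^3 + 10 x + 3 mod 11:
  x = 0: RHS = 3, y in [5, 6]  -> 2 point(s)
  x = 1: RHS = 3, y in [5, 6]  -> 2 point(s)
  x = 2: RHS = 9, y in [3, 8]  -> 2 point(s)
  x = 3: RHS = 5, y in [4, 7]  -> 2 point(s)
  x = 6: RHS = 4, y in [2, 9]  -> 2 point(s)
  x = 7: RHS = 9, y in [3, 8]  -> 2 point(s)
  x = 8: RHS = 1, y in [1, 10]  -> 2 point(s)
  x = 10: RHS = 3, y in [5, 6]  -> 2 point(s)
Affine points: 16. Add the point at infinity: total = 17.

#E(F_11) = 17


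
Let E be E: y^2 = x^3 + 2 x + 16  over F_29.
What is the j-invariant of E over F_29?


Delta = -16(4 a^3 + 27 b^2) mod 29 = 24
-1728 * (4 a)^3 = -1728 * (4*2)^3 mod 29 = 25
j = 25 * 24^(-1) mod 29 = 24

j = 24 (mod 29)


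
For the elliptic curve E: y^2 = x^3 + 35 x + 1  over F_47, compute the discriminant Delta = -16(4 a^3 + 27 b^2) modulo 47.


4 a^3 + 27 b^2 = 4*35^3 + 27*1^2 = 171500 + 27 = 171527
Delta = -16 * (171527) = -2744432
Delta mod 47 = 39

Delta = 39 (mod 47)


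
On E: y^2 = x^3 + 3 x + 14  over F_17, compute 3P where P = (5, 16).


k = 3 = 11_2 (binary, LSB first: 11)
Double-and-add from P = (5, 16):
  bit 0 = 1: acc = O + (5, 16) = (5, 16)
  bit 1 = 1: acc = (5, 16) + (15, 0) = (5, 1)

3P = (5, 1)


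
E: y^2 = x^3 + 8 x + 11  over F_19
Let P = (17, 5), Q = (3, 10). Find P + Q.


P != Q, so use the chord formula.
s = (y2 - y1) / (x2 - x1) = (5) / (5) mod 19 = 1
x3 = s^2 - x1 - x2 mod 19 = 1^2 - 17 - 3 = 0
y3 = s (x1 - x3) - y1 mod 19 = 1 * (17 - 0) - 5 = 12

P + Q = (0, 12)


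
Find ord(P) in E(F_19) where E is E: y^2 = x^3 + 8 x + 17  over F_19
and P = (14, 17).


Compute successive multiples of P until we hit O:
  1P = (14, 17)
  2P = (0, 6)
  3P = (3, 12)
  4P = (11, 12)
  5P = (1, 11)
  6P = (5, 12)
  7P = (5, 7)
  8P = (1, 8)
  ... (continuing to 13P)
  13P = O

ord(P) = 13


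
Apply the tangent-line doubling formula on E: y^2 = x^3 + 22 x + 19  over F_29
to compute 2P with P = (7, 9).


Doubling: s = (3 x1^2 + a) / (2 y1)
s = (3*7^2 + 22) / (2*9) mod 29 = 11
x3 = s^2 - 2 x1 mod 29 = 11^2 - 2*7 = 20
y3 = s (x1 - x3) - y1 mod 29 = 11 * (7 - 20) - 9 = 22

2P = (20, 22)


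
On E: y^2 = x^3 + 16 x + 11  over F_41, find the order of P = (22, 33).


Compute successive multiples of P until we hit O:
  1P = (22, 33)
  2P = (28, 5)
  3P = (31, 9)
  4P = (27, 35)
  5P = (2, 16)
  6P = (25, 28)
  7P = (15, 10)
  8P = (24, 19)
  ... (continuing to 24P)
  24P = O

ord(P) = 24


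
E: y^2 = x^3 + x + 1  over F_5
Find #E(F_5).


For each x in F_5, count y with y^2 = x^3 + 1 x + 1 mod 5:
  x = 0: RHS = 1, y in [1, 4]  -> 2 point(s)
  x = 2: RHS = 1, y in [1, 4]  -> 2 point(s)
  x = 3: RHS = 1, y in [1, 4]  -> 2 point(s)
  x = 4: RHS = 4, y in [2, 3]  -> 2 point(s)
Affine points: 8. Add the point at infinity: total = 9.

#E(F_5) = 9


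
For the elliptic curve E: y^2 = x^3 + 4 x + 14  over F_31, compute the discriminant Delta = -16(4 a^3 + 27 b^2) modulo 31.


4 a^3 + 27 b^2 = 4*4^3 + 27*14^2 = 256 + 5292 = 5548
Delta = -16 * (5548) = -88768
Delta mod 31 = 16

Delta = 16 (mod 31)


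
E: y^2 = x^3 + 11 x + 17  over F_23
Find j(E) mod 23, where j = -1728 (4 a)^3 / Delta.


Delta = -16(4 a^3 + 27 b^2) mod 23 = 4
-1728 * (4 a)^3 = -1728 * (4*11)^3 mod 23 = 1
j = 1 * 4^(-1) mod 23 = 6

j = 6 (mod 23)


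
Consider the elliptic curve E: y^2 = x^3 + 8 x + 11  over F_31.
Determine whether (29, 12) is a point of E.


Check whether y^2 = x^3 + 8 x + 11 (mod 31) for (x, y) = (29, 12).
LHS: y^2 = 12^2 mod 31 = 20
RHS: x^3 + 8 x + 11 = 29^3 + 8*29 + 11 mod 31 = 18
LHS != RHS

No, not on the curve


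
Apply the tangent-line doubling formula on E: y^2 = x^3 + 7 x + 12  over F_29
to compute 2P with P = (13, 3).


Doubling: s = (3 x1^2 + a) / (2 y1)
s = (3*13^2 + 7) / (2*3) mod 29 = 18
x3 = s^2 - 2 x1 mod 29 = 18^2 - 2*13 = 8
y3 = s (x1 - x3) - y1 mod 29 = 18 * (13 - 8) - 3 = 0

2P = (8, 0)


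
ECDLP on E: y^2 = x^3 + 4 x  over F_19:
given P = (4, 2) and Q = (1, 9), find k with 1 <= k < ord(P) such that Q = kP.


Enumerate multiples of P until we hit Q = (1, 9):
  1P = (4, 2)
  2P = (9, 9)
  3P = (11, 11)
  4P = (1, 10)
  5P = (0, 0)
  6P = (1, 9)
Match found at i = 6.

k = 6


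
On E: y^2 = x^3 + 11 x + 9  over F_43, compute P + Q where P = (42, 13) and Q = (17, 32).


P != Q, so use the chord formula.
s = (y2 - y1) / (x2 - x1) = (19) / (18) mod 43 = 13
x3 = s^2 - x1 - x2 mod 43 = 13^2 - 42 - 17 = 24
y3 = s (x1 - x3) - y1 mod 43 = 13 * (42 - 24) - 13 = 6

P + Q = (24, 6)


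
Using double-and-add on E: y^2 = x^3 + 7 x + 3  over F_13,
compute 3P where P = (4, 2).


k = 3 = 11_2 (binary, LSB first: 11)
Double-and-add from P = (4, 2):
  bit 0 = 1: acc = O + (4, 2) = (4, 2)
  bit 1 = 1: acc = (4, 2) + (8, 8) = (0, 4)

3P = (0, 4)


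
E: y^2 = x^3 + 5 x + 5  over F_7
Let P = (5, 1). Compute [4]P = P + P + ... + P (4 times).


k = 4 = 100_2 (binary, LSB first: 001)
Double-and-add from P = (5, 1):
  bit 0 = 0: acc unchanged = O
  bit 1 = 0: acc unchanged = O
  bit 2 = 1: acc = O + (2, 4) = (2, 4)

4P = (2, 4)


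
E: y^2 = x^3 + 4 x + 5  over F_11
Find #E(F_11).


For each x in F_11, count y with y^2 = x^3 + 4 x + 5 mod 11:
  x = 0: RHS = 5, y in [4, 7]  -> 2 point(s)
  x = 3: RHS = 0, y in [0]  -> 1 point(s)
  x = 6: RHS = 3, y in [5, 6]  -> 2 point(s)
  x = 9: RHS = 0, y in [0]  -> 1 point(s)
  x = 10: RHS = 0, y in [0]  -> 1 point(s)
Affine points: 7. Add the point at infinity: total = 8.

#E(F_11) = 8


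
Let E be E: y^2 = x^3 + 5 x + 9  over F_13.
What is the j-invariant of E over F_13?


Delta = -16(4 a^3 + 27 b^2) mod 13 = 12
-1728 * (4 a)^3 = -1728 * (4*5)^3 mod 13 = 5
j = 5 * 12^(-1) mod 13 = 8

j = 8 (mod 13)


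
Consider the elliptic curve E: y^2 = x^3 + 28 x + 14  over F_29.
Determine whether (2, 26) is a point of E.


Check whether y^2 = x^3 + 28 x + 14 (mod 29) for (x, y) = (2, 26).
LHS: y^2 = 26^2 mod 29 = 9
RHS: x^3 + 28 x + 14 = 2^3 + 28*2 + 14 mod 29 = 20
LHS != RHS

No, not on the curve


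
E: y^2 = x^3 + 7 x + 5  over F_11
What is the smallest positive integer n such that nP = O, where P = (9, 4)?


Compute successive multiples of P until we hit O:
  1P = (9, 4)
  2P = (5, 0)
  3P = (9, 7)
  4P = O

ord(P) = 4


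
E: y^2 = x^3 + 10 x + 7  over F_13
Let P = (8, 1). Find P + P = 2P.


Doubling: s = (3 x1^2 + a) / (2 y1)
s = (3*8^2 + 10) / (2*1) mod 13 = 10
x3 = s^2 - 2 x1 mod 13 = 10^2 - 2*8 = 6
y3 = s (x1 - x3) - y1 mod 13 = 10 * (8 - 6) - 1 = 6

2P = (6, 6)


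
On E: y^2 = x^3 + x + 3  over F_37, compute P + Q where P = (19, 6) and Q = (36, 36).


P != Q, so use the chord formula.
s = (y2 - y1) / (x2 - x1) = (30) / (17) mod 37 = 17
x3 = s^2 - x1 - x2 mod 37 = 17^2 - 19 - 36 = 12
y3 = s (x1 - x3) - y1 mod 37 = 17 * (19 - 12) - 6 = 2

P + Q = (12, 2)


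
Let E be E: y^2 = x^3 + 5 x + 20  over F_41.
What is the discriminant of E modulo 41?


4 a^3 + 27 b^2 = 4*5^3 + 27*20^2 = 500 + 10800 = 11300
Delta = -16 * (11300) = -180800
Delta mod 41 = 10

Delta = 10 (mod 41)


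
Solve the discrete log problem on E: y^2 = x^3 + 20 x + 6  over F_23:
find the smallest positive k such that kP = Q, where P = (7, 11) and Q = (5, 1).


Enumerate multiples of P until we hit Q = (5, 1):
  1P = (7, 11)
  2P = (22, 10)
  3P = (3, 1)
  4P = (2, 13)
  5P = (16, 11)
  6P = (0, 12)
  7P = (1, 21)
  8P = (5, 1)
Match found at i = 8.

k = 8


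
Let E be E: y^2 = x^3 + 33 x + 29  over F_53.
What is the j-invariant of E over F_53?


Delta = -16(4 a^3 + 27 b^2) mod 53 = 23
-1728 * (4 a)^3 = -1728 * (4*33)^3 mod 53 = 4
j = 4 * 23^(-1) mod 53 = 14

j = 14 (mod 53)


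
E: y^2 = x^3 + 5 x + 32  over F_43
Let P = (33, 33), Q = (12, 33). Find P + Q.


P != Q, so use the chord formula.
s = (y2 - y1) / (x2 - x1) = (0) / (22) mod 43 = 0
x3 = s^2 - x1 - x2 mod 43 = 0^2 - 33 - 12 = 41
y3 = s (x1 - x3) - y1 mod 43 = 0 * (33 - 41) - 33 = 10

P + Q = (41, 10)


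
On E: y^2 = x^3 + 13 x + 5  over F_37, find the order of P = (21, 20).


Compute successive multiples of P until we hit O:
  1P = (21, 20)
  2P = (5, 26)
  3P = (36, 18)
  4P = (6, 15)
  5P = (6, 22)
  6P = (36, 19)
  7P = (5, 11)
  8P = (21, 17)
  ... (continuing to 9P)
  9P = O

ord(P) = 9


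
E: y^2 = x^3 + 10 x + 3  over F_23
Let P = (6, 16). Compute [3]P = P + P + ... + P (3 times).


k = 3 = 11_2 (binary, LSB first: 11)
Double-and-add from P = (6, 16):
  bit 0 = 1: acc = O + (6, 16) = (6, 16)
  bit 1 = 1: acc = (6, 16) + (6, 7) = O

3P = O


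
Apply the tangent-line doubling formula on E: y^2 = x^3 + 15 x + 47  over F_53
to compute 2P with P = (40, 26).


Doubling: s = (3 x1^2 + a) / (2 y1)
s = (3*40^2 + 15) / (2*26) mod 53 = 8
x3 = s^2 - 2 x1 mod 53 = 8^2 - 2*40 = 37
y3 = s (x1 - x3) - y1 mod 53 = 8 * (40 - 37) - 26 = 51

2P = (37, 51)


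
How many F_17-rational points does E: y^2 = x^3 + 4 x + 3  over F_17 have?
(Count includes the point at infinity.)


For each x in F_17, count y with y^2 = x^3 + 4 x + 3 mod 17:
  x = 1: RHS = 8, y in [5, 12]  -> 2 point(s)
  x = 2: RHS = 2, y in [6, 11]  -> 2 point(s)
  x = 3: RHS = 8, y in [5, 12]  -> 2 point(s)
  x = 4: RHS = 15, y in [7, 10]  -> 2 point(s)
  x = 7: RHS = 0, y in [0]  -> 1 point(s)
  x = 11: RHS = 1, y in [1, 16]  -> 2 point(s)
  x = 13: RHS = 8, y in [5, 12]  -> 2 point(s)
  x = 14: RHS = 15, y in [7, 10]  -> 2 point(s)
  x = 15: RHS = 4, y in [2, 15]  -> 2 point(s)
  x = 16: RHS = 15, y in [7, 10]  -> 2 point(s)
Affine points: 19. Add the point at infinity: total = 20.

#E(F_17) = 20


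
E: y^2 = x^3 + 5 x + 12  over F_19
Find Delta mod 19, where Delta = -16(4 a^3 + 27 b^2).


4 a^3 + 27 b^2 = 4*5^3 + 27*12^2 = 500 + 3888 = 4388
Delta = -16 * (4388) = -70208
Delta mod 19 = 16

Delta = 16 (mod 19)


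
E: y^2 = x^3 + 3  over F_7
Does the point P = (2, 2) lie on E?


Check whether y^2 = x^3 + 0 x + 3 (mod 7) for (x, y) = (2, 2).
LHS: y^2 = 2^2 mod 7 = 4
RHS: x^3 + 0 x + 3 = 2^3 + 0*2 + 3 mod 7 = 4
LHS = RHS

Yes, on the curve


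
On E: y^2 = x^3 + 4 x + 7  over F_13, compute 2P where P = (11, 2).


Doubling: s = (3 x1^2 + a) / (2 y1)
s = (3*11^2 + 4) / (2*2) mod 13 = 4
x3 = s^2 - 2 x1 mod 13 = 4^2 - 2*11 = 7
y3 = s (x1 - x3) - y1 mod 13 = 4 * (11 - 7) - 2 = 1

2P = (7, 1)


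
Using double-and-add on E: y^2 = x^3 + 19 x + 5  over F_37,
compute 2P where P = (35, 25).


k = 2 = 10_2 (binary, LSB first: 01)
Double-and-add from P = (35, 25):
  bit 0 = 0: acc unchanged = O
  bit 1 = 1: acc = O + (11, 18) = (11, 18)

2P = (11, 18)


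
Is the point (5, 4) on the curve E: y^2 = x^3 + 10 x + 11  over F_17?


Check whether y^2 = x^3 + 10 x + 11 (mod 17) for (x, y) = (5, 4).
LHS: y^2 = 4^2 mod 17 = 16
RHS: x^3 + 10 x + 11 = 5^3 + 10*5 + 11 mod 17 = 16
LHS = RHS

Yes, on the curve


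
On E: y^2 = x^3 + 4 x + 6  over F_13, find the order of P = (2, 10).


Compute successive multiples of P until we hit O:
  1P = (2, 10)
  2P = (6, 5)
  3P = (9, 2)
  4P = (11, 4)
  5P = (12, 1)
  6P = (8, 11)
  7P = (7, 0)
  8P = (8, 2)
  ... (continuing to 14P)
  14P = O

ord(P) = 14


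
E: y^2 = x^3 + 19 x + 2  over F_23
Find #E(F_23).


For each x in F_23, count y with y^2 = x^3 + 19 x + 2 mod 23:
  x = 0: RHS = 2, y in [5, 18]  -> 2 point(s)
  x = 2: RHS = 2, y in [5, 18]  -> 2 point(s)
  x = 4: RHS = 4, y in [2, 21]  -> 2 point(s)
  x = 7: RHS = 18, y in [8, 15]  -> 2 point(s)
  x = 11: RHS = 1, y in [1, 22]  -> 2 point(s)
  x = 12: RHS = 3, y in [7, 16]  -> 2 point(s)
  x = 13: RHS = 8, y in [10, 13]  -> 2 point(s)
  x = 16: RHS = 9, y in [3, 20]  -> 2 point(s)
  x = 18: RHS = 12, y in [9, 14]  -> 2 point(s)
  x = 19: RHS = 0, y in [0]  -> 1 point(s)
  x = 21: RHS = 2, y in [5, 18]  -> 2 point(s)
Affine points: 21. Add the point at infinity: total = 22.

#E(F_23) = 22


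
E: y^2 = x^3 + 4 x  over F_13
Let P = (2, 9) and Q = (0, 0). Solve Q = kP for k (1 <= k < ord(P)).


Enumerate multiples of P until we hit Q = (0, 0):
  1P = (2, 9)
  2P = (0, 0)
Match found at i = 2.

k = 2


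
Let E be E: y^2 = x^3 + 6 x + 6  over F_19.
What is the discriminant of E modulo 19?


4 a^3 + 27 b^2 = 4*6^3 + 27*6^2 = 864 + 972 = 1836
Delta = -16 * (1836) = -29376
Delta mod 19 = 17

Delta = 17 (mod 19)


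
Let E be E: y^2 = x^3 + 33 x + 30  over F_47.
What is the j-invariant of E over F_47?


Delta = -16(4 a^3 + 27 b^2) mod 47 = 8
-1728 * (4 a)^3 = -1728 * (4*33)^3 mod 47 = 18
j = 18 * 8^(-1) mod 47 = 14

j = 14 (mod 47)


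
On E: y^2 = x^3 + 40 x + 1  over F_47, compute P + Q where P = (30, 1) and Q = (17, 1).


P != Q, so use the chord formula.
s = (y2 - y1) / (x2 - x1) = (0) / (34) mod 47 = 0
x3 = s^2 - x1 - x2 mod 47 = 0^2 - 30 - 17 = 0
y3 = s (x1 - x3) - y1 mod 47 = 0 * (30 - 0) - 1 = 46

P + Q = (0, 46)


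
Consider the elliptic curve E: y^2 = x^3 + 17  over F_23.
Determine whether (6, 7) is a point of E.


Check whether y^2 = x^3 + 0 x + 17 (mod 23) for (x, y) = (6, 7).
LHS: y^2 = 7^2 mod 23 = 3
RHS: x^3 + 0 x + 17 = 6^3 + 0*6 + 17 mod 23 = 3
LHS = RHS

Yes, on the curve


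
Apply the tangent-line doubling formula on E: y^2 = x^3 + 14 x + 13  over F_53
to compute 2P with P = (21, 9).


Doubling: s = (3 x1^2 + a) / (2 y1)
s = (3*21^2 + 14) / (2*9) mod 53 = 36
x3 = s^2 - 2 x1 mod 53 = 36^2 - 2*21 = 35
y3 = s (x1 - x3) - y1 mod 53 = 36 * (21 - 35) - 9 = 17

2P = (35, 17)


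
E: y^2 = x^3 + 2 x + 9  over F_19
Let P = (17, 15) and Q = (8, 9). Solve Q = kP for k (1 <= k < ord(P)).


Enumerate multiples of P until we hit Q = (8, 9):
  1P = (17, 15)
  2P = (13, 16)
  3P = (14, 8)
  4P = (4, 9)
  5P = (18, 5)
  6P = (8, 9)
Match found at i = 6.

k = 6


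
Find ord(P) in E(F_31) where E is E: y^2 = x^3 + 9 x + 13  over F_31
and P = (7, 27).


Compute successive multiples of P until we hit O:
  1P = (7, 27)
  2P = (2, 15)
  3P = (29, 7)
  4P = (3, 6)
  5P = (4, 12)
  6P = (14, 0)
  7P = (4, 19)
  8P = (3, 25)
  ... (continuing to 12P)
  12P = O

ord(P) = 12


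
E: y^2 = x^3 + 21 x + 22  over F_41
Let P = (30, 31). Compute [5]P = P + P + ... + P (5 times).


k = 5 = 101_2 (binary, LSB first: 101)
Double-and-add from P = (30, 31):
  bit 0 = 1: acc = O + (30, 31) = (30, 31)
  bit 1 = 0: acc unchanged = (30, 31)
  bit 2 = 1: acc = (30, 31) + (19, 8) = (35, 7)

5P = (35, 7)


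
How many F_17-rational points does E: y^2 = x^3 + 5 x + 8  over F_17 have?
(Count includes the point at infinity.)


For each x in F_17, count y with y^2 = x^3 + 5 x + 8 mod 17:
  x = 0: RHS = 8, y in [5, 12]  -> 2 point(s)
  x = 2: RHS = 9, y in [3, 14]  -> 2 point(s)
  x = 3: RHS = 16, y in [4, 13]  -> 2 point(s)
  x = 6: RHS = 16, y in [4, 13]  -> 2 point(s)
  x = 8: RHS = 16, y in [4, 13]  -> 2 point(s)
  x = 9: RHS = 0, y in [0]  -> 1 point(s)
  x = 10: RHS = 4, y in [2, 15]  -> 2 point(s)
  x = 11: RHS = 0, y in [0]  -> 1 point(s)
  x = 13: RHS = 9, y in [3, 14]  -> 2 point(s)
  x = 14: RHS = 0, y in [0]  -> 1 point(s)
  x = 16: RHS = 2, y in [6, 11]  -> 2 point(s)
Affine points: 19. Add the point at infinity: total = 20.

#E(F_17) = 20


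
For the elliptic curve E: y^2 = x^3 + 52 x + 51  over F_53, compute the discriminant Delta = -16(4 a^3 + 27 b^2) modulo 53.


4 a^3 + 27 b^2 = 4*52^3 + 27*51^2 = 562432 + 70227 = 632659
Delta = -16 * (632659) = -10122544
Delta mod 53 = 32

Delta = 32 (mod 53)


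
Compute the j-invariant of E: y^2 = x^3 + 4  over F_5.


Delta = -16(4 a^3 + 27 b^2) mod 5 = 3
-1728 * (4 a)^3 = -1728 * (4*0)^3 mod 5 = 0
j = 0 * 3^(-1) mod 5 = 0

j = 0 (mod 5)


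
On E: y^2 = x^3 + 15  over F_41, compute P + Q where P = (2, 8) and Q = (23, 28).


P != Q, so use the chord formula.
s = (y2 - y1) / (x2 - x1) = (20) / (21) mod 41 = 40
x3 = s^2 - x1 - x2 mod 41 = 40^2 - 2 - 23 = 17
y3 = s (x1 - x3) - y1 mod 41 = 40 * (2 - 17) - 8 = 7

P + Q = (17, 7)


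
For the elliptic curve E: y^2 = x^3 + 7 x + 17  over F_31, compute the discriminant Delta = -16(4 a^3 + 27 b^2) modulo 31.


4 a^3 + 27 b^2 = 4*7^3 + 27*17^2 = 1372 + 7803 = 9175
Delta = -16 * (9175) = -146800
Delta mod 31 = 16

Delta = 16 (mod 31)


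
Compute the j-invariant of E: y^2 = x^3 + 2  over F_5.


Delta = -16(4 a^3 + 27 b^2) mod 5 = 2
-1728 * (4 a)^3 = -1728 * (4*0)^3 mod 5 = 0
j = 0 * 2^(-1) mod 5 = 0

j = 0 (mod 5)


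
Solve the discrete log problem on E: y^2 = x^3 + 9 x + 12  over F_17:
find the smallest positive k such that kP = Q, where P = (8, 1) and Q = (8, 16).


Enumerate multiples of P until we hit Q = (8, 16):
  1P = (8, 1)
  2P = (16, 11)
  3P = (2, 15)
  4P = (3, 10)
  5P = (14, 3)
  6P = (14, 14)
  7P = (3, 7)
  8P = (2, 2)
  9P = (16, 6)
  10P = (8, 16)
Match found at i = 10.

k = 10


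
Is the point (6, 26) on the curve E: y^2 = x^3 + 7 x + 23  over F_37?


Check whether y^2 = x^3 + 7 x + 23 (mod 37) for (x, y) = (6, 26).
LHS: y^2 = 26^2 mod 37 = 10
RHS: x^3 + 7 x + 23 = 6^3 + 7*6 + 23 mod 37 = 22
LHS != RHS

No, not on the curve


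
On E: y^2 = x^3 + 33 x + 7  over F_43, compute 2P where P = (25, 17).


Doubling: s = (3 x1^2 + a) / (2 y1)
s = (3*25^2 + 33) / (2*17) mod 43 = 3
x3 = s^2 - 2 x1 mod 43 = 3^2 - 2*25 = 2
y3 = s (x1 - x3) - y1 mod 43 = 3 * (25 - 2) - 17 = 9

2P = (2, 9)


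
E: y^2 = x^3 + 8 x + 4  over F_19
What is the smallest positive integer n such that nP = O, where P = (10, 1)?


Compute successive multiples of P until we hit O:
  1P = (10, 1)
  2P = (3, 13)
  3P = (7, 2)
  4P = (0, 2)
  5P = (13, 5)
  6P = (2, 16)
  7P = (12, 17)
  8P = (4, 9)
  ... (continuing to 23P)
  23P = O

ord(P) = 23


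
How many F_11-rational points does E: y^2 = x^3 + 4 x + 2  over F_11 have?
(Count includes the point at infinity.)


For each x in F_11, count y with y^2 = x^3 + 4 x + 2 mod 11:
  x = 4: RHS = 5, y in [4, 7]  -> 2 point(s)
  x = 5: RHS = 4, y in [2, 9]  -> 2 point(s)
  x = 6: RHS = 0, y in [0]  -> 1 point(s)
Affine points: 5. Add the point at infinity: total = 6.

#E(F_11) = 6


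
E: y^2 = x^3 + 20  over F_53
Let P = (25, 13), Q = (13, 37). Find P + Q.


P != Q, so use the chord formula.
s = (y2 - y1) / (x2 - x1) = (24) / (41) mod 53 = 51
x3 = s^2 - x1 - x2 mod 53 = 51^2 - 25 - 13 = 19
y3 = s (x1 - x3) - y1 mod 53 = 51 * (25 - 19) - 13 = 28

P + Q = (19, 28)


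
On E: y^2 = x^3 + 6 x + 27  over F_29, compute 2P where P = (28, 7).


k = 2 = 10_2 (binary, LSB first: 01)
Double-and-add from P = (28, 7):
  bit 0 = 0: acc unchanged = O
  bit 1 = 1: acc = O + (7, 21) = (7, 21)

2P = (7, 21)


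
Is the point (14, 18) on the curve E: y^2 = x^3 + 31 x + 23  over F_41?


Check whether y^2 = x^3 + 31 x + 23 (mod 41) for (x, y) = (14, 18).
LHS: y^2 = 18^2 mod 41 = 37
RHS: x^3 + 31 x + 23 = 14^3 + 31*14 + 23 mod 41 = 3
LHS != RHS

No, not on the curve


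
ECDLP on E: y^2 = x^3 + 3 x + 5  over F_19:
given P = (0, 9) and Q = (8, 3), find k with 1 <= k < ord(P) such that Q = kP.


Enumerate multiples of P until we hit Q = (8, 3):
  1P = (0, 9)
  2P = (9, 18)
  3P = (11, 18)
  4P = (6, 12)
  5P = (18, 1)
  6P = (8, 3)
Match found at i = 6.

k = 6


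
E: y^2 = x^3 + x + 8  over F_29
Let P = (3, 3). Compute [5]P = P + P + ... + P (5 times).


k = 5 = 101_2 (binary, LSB first: 101)
Double-and-add from P = (3, 3):
  bit 0 = 1: acc = O + (3, 3) = (3, 3)
  bit 1 = 0: acc unchanged = (3, 3)
  bit 2 = 1: acc = (3, 3) + (24, 20) = (26, 6)

5P = (26, 6)


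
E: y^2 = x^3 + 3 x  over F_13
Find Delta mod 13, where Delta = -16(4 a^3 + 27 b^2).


4 a^3 + 27 b^2 = 4*3^3 + 27*0^2 = 108 + 0 = 108
Delta = -16 * (108) = -1728
Delta mod 13 = 1

Delta = 1 (mod 13)


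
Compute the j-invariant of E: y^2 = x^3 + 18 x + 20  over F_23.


Delta = -16(4 a^3 + 27 b^2) mod 23 = 18
-1728 * (4 a)^3 = -1728 * (4*18)^3 mod 23 = 11
j = 11 * 18^(-1) mod 23 = 7

j = 7 (mod 23)


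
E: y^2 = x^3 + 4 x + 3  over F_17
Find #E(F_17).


For each x in F_17, count y with y^2 = x^3 + 4 x + 3 mod 17:
  x = 1: RHS = 8, y in [5, 12]  -> 2 point(s)
  x = 2: RHS = 2, y in [6, 11]  -> 2 point(s)
  x = 3: RHS = 8, y in [5, 12]  -> 2 point(s)
  x = 4: RHS = 15, y in [7, 10]  -> 2 point(s)
  x = 7: RHS = 0, y in [0]  -> 1 point(s)
  x = 11: RHS = 1, y in [1, 16]  -> 2 point(s)
  x = 13: RHS = 8, y in [5, 12]  -> 2 point(s)
  x = 14: RHS = 15, y in [7, 10]  -> 2 point(s)
  x = 15: RHS = 4, y in [2, 15]  -> 2 point(s)
  x = 16: RHS = 15, y in [7, 10]  -> 2 point(s)
Affine points: 19. Add the point at infinity: total = 20.

#E(F_17) = 20


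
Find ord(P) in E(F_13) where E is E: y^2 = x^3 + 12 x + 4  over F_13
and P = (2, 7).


Compute successive multiples of P until we hit O:
  1P = (2, 7)
  2P = (0, 2)
  3P = (1, 2)
  4P = (9, 10)
  5P = (12, 11)
  6P = (8, 1)
  7P = (4, 8)
  8P = (4, 5)
  ... (continuing to 15P)
  15P = O

ord(P) = 15


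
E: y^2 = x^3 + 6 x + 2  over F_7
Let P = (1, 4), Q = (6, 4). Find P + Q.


P != Q, so use the chord formula.
s = (y2 - y1) / (x2 - x1) = (0) / (5) mod 7 = 0
x3 = s^2 - x1 - x2 mod 7 = 0^2 - 1 - 6 = 0
y3 = s (x1 - x3) - y1 mod 7 = 0 * (1 - 0) - 4 = 3

P + Q = (0, 3)


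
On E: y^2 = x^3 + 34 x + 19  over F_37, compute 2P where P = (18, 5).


Doubling: s = (3 x1^2 + a) / (2 y1)
s = (3*18^2 + 34) / (2*5) mod 37 = 34
x3 = s^2 - 2 x1 mod 37 = 34^2 - 2*18 = 10
y3 = s (x1 - x3) - y1 mod 37 = 34 * (18 - 10) - 5 = 8

2P = (10, 8)


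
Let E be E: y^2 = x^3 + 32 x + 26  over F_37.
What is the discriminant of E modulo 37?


4 a^3 + 27 b^2 = 4*32^3 + 27*26^2 = 131072 + 18252 = 149324
Delta = -16 * (149324) = -2389184
Delta mod 37 = 17

Delta = 17 (mod 37)


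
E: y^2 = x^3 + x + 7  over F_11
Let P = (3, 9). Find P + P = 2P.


Doubling: s = (3 x1^2 + a) / (2 y1)
s = (3*3^2 + 1) / (2*9) mod 11 = 4
x3 = s^2 - 2 x1 mod 11 = 4^2 - 2*3 = 10
y3 = s (x1 - x3) - y1 mod 11 = 4 * (3 - 10) - 9 = 7

2P = (10, 7)


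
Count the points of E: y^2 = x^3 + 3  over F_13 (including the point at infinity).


For each x in F_13, count y with y^2 = x^3 + 0 x + 3 mod 13:
  x = 0: RHS = 3, y in [4, 9]  -> 2 point(s)
  x = 1: RHS = 4, y in [2, 11]  -> 2 point(s)
  x = 3: RHS = 4, y in [2, 11]  -> 2 point(s)
  x = 9: RHS = 4, y in [2, 11]  -> 2 point(s)
Affine points: 8. Add the point at infinity: total = 9.

#E(F_13) = 9


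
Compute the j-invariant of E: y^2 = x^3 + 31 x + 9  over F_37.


Delta = -16(4 a^3 + 27 b^2) mod 37 = 33
-1728 * (4 a)^3 = -1728 * (4*31)^3 mod 37 = 6
j = 6 * 33^(-1) mod 37 = 17

j = 17 (mod 37)


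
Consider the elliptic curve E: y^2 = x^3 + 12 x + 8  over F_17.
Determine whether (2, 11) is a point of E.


Check whether y^2 = x^3 + 12 x + 8 (mod 17) for (x, y) = (2, 11).
LHS: y^2 = 11^2 mod 17 = 2
RHS: x^3 + 12 x + 8 = 2^3 + 12*2 + 8 mod 17 = 6
LHS != RHS

No, not on the curve


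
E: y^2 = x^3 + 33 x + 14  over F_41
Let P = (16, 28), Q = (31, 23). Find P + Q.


P != Q, so use the chord formula.
s = (y2 - y1) / (x2 - x1) = (36) / (15) mod 41 = 27
x3 = s^2 - x1 - x2 mod 41 = 27^2 - 16 - 31 = 26
y3 = s (x1 - x3) - y1 mod 41 = 27 * (16 - 26) - 28 = 30

P + Q = (26, 30)


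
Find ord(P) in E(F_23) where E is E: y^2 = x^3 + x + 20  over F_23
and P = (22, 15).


Compute successive multiples of P until we hit O:
  1P = (22, 15)
  2P = (15, 12)
  3P = (12, 9)
  4P = (5, 9)
  5P = (20, 6)
  6P = (7, 18)
  7P = (6, 14)
  8P = (3, 2)
  ... (continuing to 21P)
  21P = O

ord(P) = 21


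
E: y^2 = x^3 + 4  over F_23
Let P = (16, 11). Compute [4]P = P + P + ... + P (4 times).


k = 4 = 100_2 (binary, LSB first: 001)
Double-and-add from P = (16, 11):
  bit 0 = 0: acc unchanged = O
  bit 1 = 0: acc unchanged = O
  bit 2 = 1: acc = O + (6, 17) = (6, 17)

4P = (6, 17)


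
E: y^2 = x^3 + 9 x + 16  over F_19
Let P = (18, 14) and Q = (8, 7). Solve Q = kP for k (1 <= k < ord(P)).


Enumerate multiples of P until we hit Q = (8, 7):
  1P = (18, 14)
  2P = (8, 12)
  3P = (9, 3)
  4P = (1, 11)
  5P = (7, 17)
  6P = (17, 3)
  7P = (10, 17)
  8P = (14, 13)
  9P = (12, 16)
  10P = (6, 1)
  11P = (0, 15)
  12P = (2, 2)
  13P = (15, 12)
  14P = (16, 0)
  15P = (15, 7)
  16P = (2, 17)
  17P = (0, 4)
  18P = (6, 18)
  19P = (12, 3)
  20P = (14, 6)
  21P = (10, 2)
  22P = (17, 16)
  23P = (7, 2)
  24P = (1, 8)
  25P = (9, 16)
  26P = (8, 7)
Match found at i = 26.

k = 26


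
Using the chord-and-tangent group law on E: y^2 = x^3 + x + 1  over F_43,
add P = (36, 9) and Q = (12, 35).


P != Q, so use the chord formula.
s = (y2 - y1) / (x2 - x1) = (26) / (19) mod 43 = 24
x3 = s^2 - x1 - x2 mod 43 = 24^2 - 36 - 12 = 12
y3 = s (x1 - x3) - y1 mod 43 = 24 * (36 - 12) - 9 = 8

P + Q = (12, 8)


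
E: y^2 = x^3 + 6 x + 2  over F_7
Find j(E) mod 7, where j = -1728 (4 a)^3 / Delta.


Delta = -16(4 a^3 + 27 b^2) mod 7 = 2
-1728 * (4 a)^3 = -1728 * (4*6)^3 mod 7 = 6
j = 6 * 2^(-1) mod 7 = 3

j = 3 (mod 7)


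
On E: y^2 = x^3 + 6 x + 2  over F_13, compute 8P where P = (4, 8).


k = 8 = 1000_2 (binary, LSB first: 0001)
Double-and-add from P = (4, 8):
  bit 0 = 0: acc unchanged = O
  bit 1 = 0: acc unchanged = O
  bit 2 = 0: acc unchanged = O
  bit 3 = 1: acc = O + (4, 5) = (4, 5)

8P = (4, 5)


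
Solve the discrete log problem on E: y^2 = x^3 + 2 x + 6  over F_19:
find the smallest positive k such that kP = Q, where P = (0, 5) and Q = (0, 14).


Enumerate multiples of P until we hit Q = (0, 14):
  1P = (0, 5)
  2P = (16, 7)
  3P = (14, 17)
  4P = (10, 0)
  5P = (14, 2)
  6P = (16, 12)
  7P = (0, 14)
Match found at i = 7.

k = 7


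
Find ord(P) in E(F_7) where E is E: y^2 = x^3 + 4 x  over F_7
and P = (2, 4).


Compute successive multiples of P until we hit O:
  1P = (2, 4)
  2P = (0, 0)
  3P = (2, 3)
  4P = O

ord(P) = 4
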